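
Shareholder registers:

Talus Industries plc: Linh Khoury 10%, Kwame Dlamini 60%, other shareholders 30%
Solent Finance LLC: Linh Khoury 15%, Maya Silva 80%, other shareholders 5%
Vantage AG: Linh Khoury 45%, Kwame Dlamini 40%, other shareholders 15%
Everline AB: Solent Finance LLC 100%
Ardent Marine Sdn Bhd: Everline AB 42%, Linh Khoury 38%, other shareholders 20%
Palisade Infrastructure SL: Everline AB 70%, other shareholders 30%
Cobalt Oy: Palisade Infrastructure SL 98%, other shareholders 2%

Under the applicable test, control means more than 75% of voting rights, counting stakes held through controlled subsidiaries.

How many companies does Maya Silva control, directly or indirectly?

Maya holds 80% of Solent, so Maya controls Solent.
Solent holds 100% of Everline, so Maya controls Everline.
No other company's threshold is met.
Maya controls 2 companies.

2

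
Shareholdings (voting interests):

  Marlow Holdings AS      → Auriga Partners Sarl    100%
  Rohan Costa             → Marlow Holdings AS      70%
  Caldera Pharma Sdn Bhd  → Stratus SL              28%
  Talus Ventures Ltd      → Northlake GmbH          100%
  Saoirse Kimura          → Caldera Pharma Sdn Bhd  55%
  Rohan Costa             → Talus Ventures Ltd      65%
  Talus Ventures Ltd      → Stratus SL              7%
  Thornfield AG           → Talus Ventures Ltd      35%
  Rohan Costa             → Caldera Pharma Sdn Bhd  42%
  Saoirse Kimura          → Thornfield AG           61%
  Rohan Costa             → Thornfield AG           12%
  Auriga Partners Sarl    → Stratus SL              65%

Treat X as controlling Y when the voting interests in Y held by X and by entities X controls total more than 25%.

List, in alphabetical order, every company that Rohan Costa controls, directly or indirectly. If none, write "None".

Rohan holds 42% of Caldera, so Rohan controls Caldera.
Rohan holds 70% of Marlow, so Rohan controls Marlow.
Rohan holds 65% of Talus, so Rohan controls Talus.
Marlow holds 100% of Auriga, so Rohan controls Auriga.
Talus holds 100% of Northlake, so Rohan controls Northlake.
Talus and Auriga and Caldera together hold 7% + 65% + 28% = 100% of Stratus, so Rohan controls Stratus.
No other company's threshold is met.

Auriga Partners Sarl, Caldera Pharma Sdn Bhd, Marlow Holdings AS, Northlake GmbH, Stratus SL, Talus Ventures Ltd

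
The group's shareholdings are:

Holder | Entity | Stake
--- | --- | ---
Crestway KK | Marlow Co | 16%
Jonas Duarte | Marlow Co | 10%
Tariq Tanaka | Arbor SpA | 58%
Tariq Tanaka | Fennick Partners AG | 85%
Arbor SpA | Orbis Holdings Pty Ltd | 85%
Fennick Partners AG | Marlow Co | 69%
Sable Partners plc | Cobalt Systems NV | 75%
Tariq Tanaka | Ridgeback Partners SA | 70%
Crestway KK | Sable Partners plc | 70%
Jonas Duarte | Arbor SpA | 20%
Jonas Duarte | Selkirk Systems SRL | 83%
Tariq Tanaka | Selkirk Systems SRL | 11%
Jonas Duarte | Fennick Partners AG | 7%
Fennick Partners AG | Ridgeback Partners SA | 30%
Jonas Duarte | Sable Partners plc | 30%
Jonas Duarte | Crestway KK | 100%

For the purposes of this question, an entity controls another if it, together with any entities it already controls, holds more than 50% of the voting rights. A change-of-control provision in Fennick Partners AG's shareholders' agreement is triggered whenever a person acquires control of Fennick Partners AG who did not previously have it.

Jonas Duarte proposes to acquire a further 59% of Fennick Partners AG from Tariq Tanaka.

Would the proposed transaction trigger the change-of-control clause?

Yes

The purchase adds only to Jonas's holdings (Tariq's stake shrinks), so Jonas is the only person who could newly come to control Fennick.
Jonas holds 100% of Crestway, so Jonas controls Crestway.
Jonas holds 83% of Selkirk, so Jonas controls Selkirk.
Crestway and Jonas together hold 70% + 30% = 100% of Sable, so Jonas controls Sable.
Sable holds 75% of Cobalt, so Jonas controls Cobalt.
In Fennick, Jonas's side holds only 7%, not > 50%.
So before the transaction, Jonas does not control Fennick.
After the purchase, Jonas's direct stake in Fennick rises to 7% + 59% = 66%, and Tariq's stake falls to 26%.
Jonas holds 66% of Fennick, so Jonas controls Fennick.
Jonas did not control Fennick before and does after, so the clause is triggered.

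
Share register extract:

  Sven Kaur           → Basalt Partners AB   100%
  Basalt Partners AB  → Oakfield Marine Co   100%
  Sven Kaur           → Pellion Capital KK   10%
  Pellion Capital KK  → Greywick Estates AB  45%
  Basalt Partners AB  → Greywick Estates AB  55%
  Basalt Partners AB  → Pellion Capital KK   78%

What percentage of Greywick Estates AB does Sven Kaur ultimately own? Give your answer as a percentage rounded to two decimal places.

Sven reaches Greywick along 3 paths.
Via Pellion: 10% × 45% = 4.5%.
Via Basalt → Pellion: 100% × 78% × 45% = 35.1%.
Via Basalt: 100% × 55% = 55%.
Total: 4.5% + 35.1% + 55% = 94.6%.
Rounded: 94.60%.

94.60%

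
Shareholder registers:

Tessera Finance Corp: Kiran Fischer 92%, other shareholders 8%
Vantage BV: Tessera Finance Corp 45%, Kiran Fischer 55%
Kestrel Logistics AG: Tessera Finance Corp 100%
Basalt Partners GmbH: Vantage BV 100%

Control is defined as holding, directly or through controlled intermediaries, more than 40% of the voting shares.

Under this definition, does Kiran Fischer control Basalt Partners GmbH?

Yes

Kiran holds 92% of Tessera, so Kiran controls Tessera.
Tessera and Kiran together hold 45% + 55% = 100% of Vantage, so Kiran controls Vantage.
Vantage holds 100% of Basalt, so Kiran controls Basalt.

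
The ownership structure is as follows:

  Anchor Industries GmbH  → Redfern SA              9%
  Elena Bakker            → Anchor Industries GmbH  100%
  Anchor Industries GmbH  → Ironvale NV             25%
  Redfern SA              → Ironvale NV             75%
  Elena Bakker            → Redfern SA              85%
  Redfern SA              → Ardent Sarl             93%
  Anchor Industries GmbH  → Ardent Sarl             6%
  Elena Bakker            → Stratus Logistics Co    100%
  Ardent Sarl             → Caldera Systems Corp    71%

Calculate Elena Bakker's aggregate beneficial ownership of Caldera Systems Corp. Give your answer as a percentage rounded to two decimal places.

Elena reaches Caldera along 3 paths.
Via Redfern → Ardent: 85% × 93% × 71% = 56.1255%.
Via Anchor → Redfern → Ardent: 100% × 9% × 93% × 71% = 5.9427%.
Via Anchor → Ardent: 100% × 6% × 71% = 4.26%.
Total: 56.1255% + 5.9427% + 4.26% = 66.3282%.
Rounded: 66.33%.

66.33%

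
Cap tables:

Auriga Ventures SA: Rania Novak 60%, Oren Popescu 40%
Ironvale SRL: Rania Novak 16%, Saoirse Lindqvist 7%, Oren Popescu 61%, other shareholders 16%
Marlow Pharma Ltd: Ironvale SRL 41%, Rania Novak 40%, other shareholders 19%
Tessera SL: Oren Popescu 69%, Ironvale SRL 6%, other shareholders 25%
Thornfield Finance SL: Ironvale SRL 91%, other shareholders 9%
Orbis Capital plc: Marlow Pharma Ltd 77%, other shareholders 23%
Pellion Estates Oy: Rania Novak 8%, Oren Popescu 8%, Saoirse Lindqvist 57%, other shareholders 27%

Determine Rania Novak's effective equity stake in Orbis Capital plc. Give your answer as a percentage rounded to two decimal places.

35.85%

Rania reaches Orbis along 2 paths.
Via Ironvale → Marlow: 16% × 41% × 77% = 5.0512%.
Via Marlow: 40% × 77% = 30.8%.
Total: 5.0512% + 30.8% = 35.8512%.
Rounded: 35.85%.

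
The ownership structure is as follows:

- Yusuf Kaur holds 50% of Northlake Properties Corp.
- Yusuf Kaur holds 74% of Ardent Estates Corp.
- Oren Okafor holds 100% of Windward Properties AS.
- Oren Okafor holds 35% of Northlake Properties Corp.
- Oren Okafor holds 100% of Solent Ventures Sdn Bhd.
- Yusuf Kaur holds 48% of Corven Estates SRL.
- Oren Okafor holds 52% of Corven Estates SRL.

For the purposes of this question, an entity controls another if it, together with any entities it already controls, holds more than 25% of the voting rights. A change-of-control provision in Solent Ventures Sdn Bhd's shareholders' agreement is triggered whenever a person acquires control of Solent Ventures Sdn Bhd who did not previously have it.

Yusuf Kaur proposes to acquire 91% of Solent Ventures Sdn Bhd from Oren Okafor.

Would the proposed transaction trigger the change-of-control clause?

The purchase adds only to Yusuf's holdings (Oren's stake shrinks), so Yusuf is the only person who could newly come to control Solent.
Yusuf holds 48% of Corven, so Yusuf controls Corven.
Yusuf holds 74% of Ardent, so Yusuf controls Ardent.
Yusuf holds 50% of Northlake, so Yusuf controls Northlake.
Neither Yusuf nor any entity Yusuf controls holds any voting interest in Solent.
So before the transaction, Yusuf does not control Solent.
After the purchase, Yusuf holds 91% of Solent directly, and Oren's stake falls to 9%.
Yusuf holds 91% of Solent, so Yusuf controls Solent.
Yusuf did not control Solent before and does after, so the clause is triggered.

Yes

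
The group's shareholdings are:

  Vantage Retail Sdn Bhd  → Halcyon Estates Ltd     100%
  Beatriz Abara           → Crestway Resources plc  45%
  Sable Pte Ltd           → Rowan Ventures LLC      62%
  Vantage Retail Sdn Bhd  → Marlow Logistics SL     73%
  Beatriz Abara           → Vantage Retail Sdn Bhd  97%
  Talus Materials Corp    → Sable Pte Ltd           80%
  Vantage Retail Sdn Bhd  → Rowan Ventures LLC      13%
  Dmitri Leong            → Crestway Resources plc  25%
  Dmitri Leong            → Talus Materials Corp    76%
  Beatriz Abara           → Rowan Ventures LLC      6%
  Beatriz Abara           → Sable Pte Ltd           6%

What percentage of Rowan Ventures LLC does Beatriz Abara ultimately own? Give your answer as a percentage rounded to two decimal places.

22.33%

Beatriz reaches Rowan along 3 paths.
Direct stake: 6% = 6%.
Via Vantage: 97% × 13% = 12.61%.
Via Sable: 6% × 62% = 3.72%.
Total: 6% + 12.61% + 3.72% = 22.33%.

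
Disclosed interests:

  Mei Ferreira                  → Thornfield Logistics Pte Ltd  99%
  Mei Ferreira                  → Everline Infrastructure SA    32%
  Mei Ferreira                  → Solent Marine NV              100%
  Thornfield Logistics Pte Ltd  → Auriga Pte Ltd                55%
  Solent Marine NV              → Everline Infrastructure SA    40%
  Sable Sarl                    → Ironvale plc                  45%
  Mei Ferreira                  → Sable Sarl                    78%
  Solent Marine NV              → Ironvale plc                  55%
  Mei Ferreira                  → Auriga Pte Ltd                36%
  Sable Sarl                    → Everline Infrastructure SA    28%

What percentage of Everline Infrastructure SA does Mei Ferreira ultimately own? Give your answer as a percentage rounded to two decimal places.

93.84%

Mei reaches Everline along 3 paths.
Via Solent: 100% × 40% = 40%.
Direct stake: 32% = 32%.
Via Sable: 78% × 28% = 21.84%.
Total: 40% + 32% + 21.84% = 93.84%.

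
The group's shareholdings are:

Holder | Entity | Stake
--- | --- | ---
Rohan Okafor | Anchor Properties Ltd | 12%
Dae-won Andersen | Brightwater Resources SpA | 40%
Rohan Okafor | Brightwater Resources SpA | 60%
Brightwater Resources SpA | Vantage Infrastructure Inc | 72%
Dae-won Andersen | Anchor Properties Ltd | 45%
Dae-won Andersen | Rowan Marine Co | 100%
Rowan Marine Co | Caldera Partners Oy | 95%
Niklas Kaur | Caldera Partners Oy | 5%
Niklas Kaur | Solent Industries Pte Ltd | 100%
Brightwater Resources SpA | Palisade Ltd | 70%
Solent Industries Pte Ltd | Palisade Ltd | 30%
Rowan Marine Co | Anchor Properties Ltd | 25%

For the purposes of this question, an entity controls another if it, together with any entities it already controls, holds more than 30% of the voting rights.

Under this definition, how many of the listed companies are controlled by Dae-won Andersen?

Dae-won holds 40% of Brightwater, so Dae-won controls Brightwater.
Dae-won holds 100% of Rowan, so Dae-won controls Rowan.
Rowan and Dae-won together hold 25% + 45% = 70% of Anchor, so Dae-won controls Anchor.
Brightwater holds 70% of Palisade, so Dae-won controls Palisade.
Rowan holds 95% of Caldera, so Dae-won controls Caldera.
Brightwater holds 72% of Vantage, so Dae-won controls Vantage.
No other company's threshold is met.
Dae-won controls 6 companies.

6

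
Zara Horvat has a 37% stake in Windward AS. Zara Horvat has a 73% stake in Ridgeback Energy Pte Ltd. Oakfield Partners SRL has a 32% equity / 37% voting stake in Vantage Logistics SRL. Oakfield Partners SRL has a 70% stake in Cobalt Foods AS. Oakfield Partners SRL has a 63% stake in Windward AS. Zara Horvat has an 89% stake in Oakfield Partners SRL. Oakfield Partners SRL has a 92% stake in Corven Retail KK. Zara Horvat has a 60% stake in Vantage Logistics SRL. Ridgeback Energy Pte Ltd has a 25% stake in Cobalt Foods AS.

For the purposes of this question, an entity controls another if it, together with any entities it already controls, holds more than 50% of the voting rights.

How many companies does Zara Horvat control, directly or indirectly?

6

Zara holds 89% of Oakfield, so Zara controls Oakfield.
Zara and Oakfield together hold 60% + 37% = 97% of Vantage, so Zara controls Vantage.
Zara holds 73% of Ridgeback, so Zara controls Ridgeback.
Oakfield holds 92% of Corven, so Zara controls Corven.
Zara and Oakfield together hold 37% + 63% = 100% of Windward, so Zara controls Windward.
Ridgeback and Oakfield together hold 25% + 70% = 95% of Cobalt, so Zara controls Cobalt.
Zara controls 6 companies.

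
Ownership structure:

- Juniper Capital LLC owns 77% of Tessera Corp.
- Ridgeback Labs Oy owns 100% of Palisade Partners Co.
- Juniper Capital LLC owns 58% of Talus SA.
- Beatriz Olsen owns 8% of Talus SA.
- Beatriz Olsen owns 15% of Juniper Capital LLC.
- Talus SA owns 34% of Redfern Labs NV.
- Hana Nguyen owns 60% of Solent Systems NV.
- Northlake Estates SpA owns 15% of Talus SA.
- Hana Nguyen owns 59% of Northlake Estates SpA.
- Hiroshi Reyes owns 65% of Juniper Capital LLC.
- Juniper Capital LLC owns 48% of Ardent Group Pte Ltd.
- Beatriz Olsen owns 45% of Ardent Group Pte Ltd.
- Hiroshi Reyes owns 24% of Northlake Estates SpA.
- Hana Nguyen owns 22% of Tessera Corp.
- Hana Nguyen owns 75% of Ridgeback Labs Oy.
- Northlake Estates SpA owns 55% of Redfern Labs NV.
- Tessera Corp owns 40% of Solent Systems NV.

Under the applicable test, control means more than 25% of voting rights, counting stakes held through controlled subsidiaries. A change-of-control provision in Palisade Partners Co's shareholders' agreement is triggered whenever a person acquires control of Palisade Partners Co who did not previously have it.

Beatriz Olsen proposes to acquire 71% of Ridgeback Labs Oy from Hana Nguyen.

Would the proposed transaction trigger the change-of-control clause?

The purchase adds only to Beatriz's holdings (Hana's stake shrinks), so Beatriz is the only person who could newly come to control Palisade.
Beatriz holds 45% of Ardent, so Beatriz controls Ardent.
Neither Beatriz nor any entity Beatriz controls holds any voting interest in Palisade.
So before the transaction, Beatriz does not control Palisade.
After the purchase, Beatriz holds 71% of Ridgeback directly, and Hana's stake falls to 4%.
Beatriz holds 71% of Ridgeback, so Beatriz controls Ridgeback.
Ridgeback holds 100% of Palisade, so Beatriz controls Palisade.
Beatriz did not control Palisade before and does after, so the clause is triggered.

Yes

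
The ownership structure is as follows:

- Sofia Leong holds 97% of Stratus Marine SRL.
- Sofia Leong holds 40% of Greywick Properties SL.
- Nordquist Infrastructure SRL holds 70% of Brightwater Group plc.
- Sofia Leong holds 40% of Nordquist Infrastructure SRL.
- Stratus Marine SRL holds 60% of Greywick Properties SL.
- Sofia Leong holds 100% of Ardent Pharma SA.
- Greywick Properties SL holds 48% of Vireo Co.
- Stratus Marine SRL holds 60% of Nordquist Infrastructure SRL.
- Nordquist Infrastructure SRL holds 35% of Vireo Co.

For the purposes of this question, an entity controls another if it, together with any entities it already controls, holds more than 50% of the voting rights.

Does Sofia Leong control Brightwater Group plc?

Sofia holds 97% of Stratus, so Sofia controls Stratus.
Stratus and Sofia together hold 60% + 40% = 100% of Nordquist, so Sofia controls Nordquist.
Nordquist holds 70% of Brightwater, so Sofia controls Brightwater.

Yes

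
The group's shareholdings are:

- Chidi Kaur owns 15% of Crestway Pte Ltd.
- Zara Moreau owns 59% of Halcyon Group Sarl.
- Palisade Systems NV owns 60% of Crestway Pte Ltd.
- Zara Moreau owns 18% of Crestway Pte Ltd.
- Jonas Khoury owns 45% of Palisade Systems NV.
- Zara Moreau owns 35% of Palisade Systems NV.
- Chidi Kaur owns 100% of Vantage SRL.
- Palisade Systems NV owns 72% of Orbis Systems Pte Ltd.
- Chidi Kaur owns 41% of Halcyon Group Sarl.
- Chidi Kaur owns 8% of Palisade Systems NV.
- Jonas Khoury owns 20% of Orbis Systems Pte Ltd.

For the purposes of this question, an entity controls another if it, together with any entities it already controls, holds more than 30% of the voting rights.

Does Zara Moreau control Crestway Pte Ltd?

Zara holds 35% of Palisade, so Zara controls Palisade.
Palisade and Zara together hold 60% + 18% = 78% of Crestway, so Zara controls Crestway.

Yes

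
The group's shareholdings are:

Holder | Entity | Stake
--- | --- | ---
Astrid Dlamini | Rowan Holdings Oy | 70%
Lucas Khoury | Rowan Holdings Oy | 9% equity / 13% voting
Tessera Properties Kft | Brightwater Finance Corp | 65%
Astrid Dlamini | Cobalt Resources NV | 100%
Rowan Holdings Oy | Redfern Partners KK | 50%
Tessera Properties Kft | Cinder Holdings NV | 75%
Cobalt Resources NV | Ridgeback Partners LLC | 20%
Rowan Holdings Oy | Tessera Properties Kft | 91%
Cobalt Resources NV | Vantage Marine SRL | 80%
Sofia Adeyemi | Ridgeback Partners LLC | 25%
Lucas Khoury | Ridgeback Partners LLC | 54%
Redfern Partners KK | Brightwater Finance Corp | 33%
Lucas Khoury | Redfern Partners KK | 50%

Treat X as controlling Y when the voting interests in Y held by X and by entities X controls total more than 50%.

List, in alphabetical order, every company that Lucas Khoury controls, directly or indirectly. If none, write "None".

Lucas holds 54% of Ridgeback, so Lucas controls Ridgeback.
No other company's threshold is met.

Ridgeback Partners LLC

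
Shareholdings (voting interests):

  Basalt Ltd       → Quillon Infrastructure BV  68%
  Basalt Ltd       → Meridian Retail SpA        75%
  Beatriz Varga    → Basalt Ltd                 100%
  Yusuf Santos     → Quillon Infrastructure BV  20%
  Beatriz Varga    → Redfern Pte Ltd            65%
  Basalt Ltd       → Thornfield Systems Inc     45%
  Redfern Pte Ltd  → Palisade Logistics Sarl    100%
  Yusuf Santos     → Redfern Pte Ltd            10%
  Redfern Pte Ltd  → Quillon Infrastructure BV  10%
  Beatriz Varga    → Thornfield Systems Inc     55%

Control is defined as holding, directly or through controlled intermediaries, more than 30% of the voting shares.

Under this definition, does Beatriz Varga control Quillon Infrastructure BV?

Beatriz holds 65% of Redfern, so Beatriz controls Redfern.
Beatriz holds 100% of Basalt, so Beatriz controls Basalt.
Basalt and Redfern together hold 68% + 10% = 78% of Quillon, so Beatriz controls Quillon.

Yes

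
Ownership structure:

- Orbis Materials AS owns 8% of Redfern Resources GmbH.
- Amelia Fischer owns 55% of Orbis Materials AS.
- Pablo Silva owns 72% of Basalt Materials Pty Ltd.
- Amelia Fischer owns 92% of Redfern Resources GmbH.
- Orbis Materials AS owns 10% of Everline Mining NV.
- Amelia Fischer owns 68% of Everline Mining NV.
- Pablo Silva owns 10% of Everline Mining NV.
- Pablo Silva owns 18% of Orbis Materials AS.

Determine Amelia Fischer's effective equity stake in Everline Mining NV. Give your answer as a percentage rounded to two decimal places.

Amelia reaches Everline along 2 paths.
Direct stake: 68% = 68%.
Via Orbis: 55% × 10% = 5.5%.
Total: 68% + 5.5% = 73.5%.
Rounded: 73.50%.

73.50%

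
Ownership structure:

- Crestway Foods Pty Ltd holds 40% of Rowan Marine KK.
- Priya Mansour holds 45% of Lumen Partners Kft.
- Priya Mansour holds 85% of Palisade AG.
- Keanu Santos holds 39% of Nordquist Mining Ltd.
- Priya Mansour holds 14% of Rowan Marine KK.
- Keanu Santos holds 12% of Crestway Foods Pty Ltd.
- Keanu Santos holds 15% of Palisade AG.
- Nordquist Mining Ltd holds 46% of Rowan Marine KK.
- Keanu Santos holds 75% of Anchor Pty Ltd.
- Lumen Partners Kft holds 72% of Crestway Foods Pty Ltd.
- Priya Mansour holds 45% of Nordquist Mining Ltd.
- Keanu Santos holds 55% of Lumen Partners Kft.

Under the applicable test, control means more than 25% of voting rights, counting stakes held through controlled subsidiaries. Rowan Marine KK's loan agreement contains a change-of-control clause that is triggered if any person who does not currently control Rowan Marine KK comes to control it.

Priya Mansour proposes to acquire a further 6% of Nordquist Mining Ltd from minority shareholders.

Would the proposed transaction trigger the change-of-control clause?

The purchase changes only Priya's holdings, so Priya is the only person who could newly come to control Rowan.
Priya holds 45% of Nordquist, so Priya controls Nordquist.
Priya holds 45% of Lumen, so Priya controls Lumen.
Lumen holds 72% of Crestway, so Priya controls Crestway.
Nordquist and Crestway and Priya together hold 46% + 40% + 14% = 100% of Rowan, so Priya controls Rowan.
So Priya already controls Rowan before the transaction.
After the purchase, Priya's direct stake in Nordquist rises to 45% + 6% = 51%.
Priya controlled Rowan already, so this is not a new person acquiring control; every other person's position is unchanged or reduced.
No new person acquires control, so the clause is not triggered.

No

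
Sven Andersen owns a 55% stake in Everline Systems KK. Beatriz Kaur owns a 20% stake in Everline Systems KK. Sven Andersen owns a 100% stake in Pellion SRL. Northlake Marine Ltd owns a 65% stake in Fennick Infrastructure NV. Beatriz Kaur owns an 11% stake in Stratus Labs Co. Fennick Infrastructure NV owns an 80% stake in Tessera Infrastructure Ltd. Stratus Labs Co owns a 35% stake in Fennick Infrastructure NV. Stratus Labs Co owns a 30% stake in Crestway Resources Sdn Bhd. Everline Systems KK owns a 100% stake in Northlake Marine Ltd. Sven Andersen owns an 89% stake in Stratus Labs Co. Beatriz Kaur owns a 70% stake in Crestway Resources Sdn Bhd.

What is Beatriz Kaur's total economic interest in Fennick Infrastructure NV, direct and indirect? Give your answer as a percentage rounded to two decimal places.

Beatriz reaches Fennick along 2 paths.
Via Everline → Northlake: 20% × 100% × 65% = 13%.
Via Stratus: 11% × 35% = 3.85%.
Total: 13% + 3.85% = 16.85%.

16.85%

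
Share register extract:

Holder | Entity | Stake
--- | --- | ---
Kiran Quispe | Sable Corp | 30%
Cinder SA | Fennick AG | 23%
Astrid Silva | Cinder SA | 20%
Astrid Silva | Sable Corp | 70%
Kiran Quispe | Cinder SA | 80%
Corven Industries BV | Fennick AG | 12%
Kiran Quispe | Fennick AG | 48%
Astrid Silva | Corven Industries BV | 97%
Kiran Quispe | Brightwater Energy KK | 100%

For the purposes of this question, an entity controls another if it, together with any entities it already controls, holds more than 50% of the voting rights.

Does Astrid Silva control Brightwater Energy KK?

Astrid holds 70% of Sable, so Astrid controls Sable.
Astrid holds 97% of Corven, so Astrid controls Corven.
Neither Astrid nor any entity Astrid controls holds any voting interest in Brightwater.
So Astrid does not control Brightwater.

No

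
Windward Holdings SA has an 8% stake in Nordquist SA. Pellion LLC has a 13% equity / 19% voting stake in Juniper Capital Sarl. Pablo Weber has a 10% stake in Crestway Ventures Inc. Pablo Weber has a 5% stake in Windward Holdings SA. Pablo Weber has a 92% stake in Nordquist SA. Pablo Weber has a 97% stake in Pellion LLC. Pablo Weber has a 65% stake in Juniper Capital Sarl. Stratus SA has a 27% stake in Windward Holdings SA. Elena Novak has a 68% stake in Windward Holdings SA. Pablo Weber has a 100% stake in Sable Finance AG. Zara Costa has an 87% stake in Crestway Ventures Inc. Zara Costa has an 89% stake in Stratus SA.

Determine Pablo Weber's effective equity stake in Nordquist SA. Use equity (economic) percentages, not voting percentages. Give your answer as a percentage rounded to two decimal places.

92.40%

Pablo reaches Nordquist along 2 paths.
Via Windward: 5% × 8% = 0.4%.
Direct stake: 92% = 92%.
Total: 0.4% + 92% = 92.4%.
Rounded: 92.40%.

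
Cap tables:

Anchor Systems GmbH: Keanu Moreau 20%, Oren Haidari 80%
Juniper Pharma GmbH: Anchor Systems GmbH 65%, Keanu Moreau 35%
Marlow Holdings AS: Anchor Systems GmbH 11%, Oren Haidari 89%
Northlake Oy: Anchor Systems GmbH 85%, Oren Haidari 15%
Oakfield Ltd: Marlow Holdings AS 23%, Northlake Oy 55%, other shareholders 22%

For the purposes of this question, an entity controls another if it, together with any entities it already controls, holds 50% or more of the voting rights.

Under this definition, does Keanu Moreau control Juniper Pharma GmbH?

No

Keanu's largest direct stake is 35% in Juniper, which does not meet the threshold, so Keanu controls no company.
In Juniper, Keanu's side holds only 35%, not ≥ 50%.
So Keanu does not control Juniper.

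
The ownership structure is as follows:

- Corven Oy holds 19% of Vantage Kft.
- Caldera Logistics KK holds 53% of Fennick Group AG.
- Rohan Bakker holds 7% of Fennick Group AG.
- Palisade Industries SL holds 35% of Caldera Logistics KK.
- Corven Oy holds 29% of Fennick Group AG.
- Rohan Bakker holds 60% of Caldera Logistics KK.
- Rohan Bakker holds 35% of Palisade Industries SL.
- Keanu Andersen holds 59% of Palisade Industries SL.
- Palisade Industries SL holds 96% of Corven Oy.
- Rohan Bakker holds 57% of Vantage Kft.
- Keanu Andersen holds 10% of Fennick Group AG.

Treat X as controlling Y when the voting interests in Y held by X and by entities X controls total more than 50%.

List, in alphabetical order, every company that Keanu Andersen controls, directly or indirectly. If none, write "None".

Keanu holds 59% of Palisade, so Keanu controls Palisade.
Palisade holds 96% of Corven, so Keanu controls Corven.
No other company's threshold is met.

Corven Oy, Palisade Industries SL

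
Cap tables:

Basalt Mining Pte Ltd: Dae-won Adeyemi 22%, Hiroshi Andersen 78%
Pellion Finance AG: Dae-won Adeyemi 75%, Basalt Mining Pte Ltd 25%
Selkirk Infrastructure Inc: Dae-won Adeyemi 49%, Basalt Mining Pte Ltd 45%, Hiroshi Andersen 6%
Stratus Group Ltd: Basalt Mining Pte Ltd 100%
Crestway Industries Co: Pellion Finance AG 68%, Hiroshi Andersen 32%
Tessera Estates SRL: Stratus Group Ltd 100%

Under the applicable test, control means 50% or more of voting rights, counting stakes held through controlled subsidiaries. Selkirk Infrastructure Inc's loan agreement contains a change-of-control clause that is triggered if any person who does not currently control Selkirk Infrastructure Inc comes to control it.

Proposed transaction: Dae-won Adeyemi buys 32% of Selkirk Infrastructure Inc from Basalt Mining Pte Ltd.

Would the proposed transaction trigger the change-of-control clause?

The purchase adds only to Dae-won's holdings (Basalt's stake shrinks), so Dae-won is the only person who could newly come to control Selkirk.
Dae-won holds 75% of Pellion, so Dae-won controls Pellion.
Pellion holds 68% of Crestway, so Dae-won controls Crestway.
In Selkirk, Dae-won's side holds only 49%, not ≥ 50%.
So before the transaction, Dae-won does not control Selkirk.
After the purchase, Dae-won's direct stake in Selkirk rises to 49% + 32% = 81%, and Basalt's stake falls to 13%.
Dae-won holds 81% of Selkirk, so Dae-won controls Selkirk.
Dae-won did not control Selkirk before and does after, so the clause is triggered.

Yes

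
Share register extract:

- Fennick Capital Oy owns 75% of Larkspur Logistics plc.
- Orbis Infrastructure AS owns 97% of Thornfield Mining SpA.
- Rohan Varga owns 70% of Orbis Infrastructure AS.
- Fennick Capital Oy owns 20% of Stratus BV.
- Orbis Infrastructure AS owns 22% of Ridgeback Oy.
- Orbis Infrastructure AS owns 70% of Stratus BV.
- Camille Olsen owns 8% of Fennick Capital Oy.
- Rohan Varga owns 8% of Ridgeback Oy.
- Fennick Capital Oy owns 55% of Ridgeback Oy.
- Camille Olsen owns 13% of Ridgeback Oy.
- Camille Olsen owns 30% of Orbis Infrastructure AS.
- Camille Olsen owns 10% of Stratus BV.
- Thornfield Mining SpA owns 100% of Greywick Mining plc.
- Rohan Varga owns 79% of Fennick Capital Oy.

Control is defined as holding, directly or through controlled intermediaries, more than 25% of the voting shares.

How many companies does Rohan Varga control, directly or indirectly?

7

Rohan holds 70% of Orbis, so Rohan controls Orbis.
Rohan holds 79% of Fennick, so Rohan controls Fennick.
Fennick holds 75% of Larkspur, so Rohan controls Larkspur.
Orbis and Fennick and Rohan together hold 22% + 55% + 8% = 85% of Ridgeback, so Rohan controls Ridgeback.
Orbis holds 97% of Thornfield, so Rohan controls Thornfield.
Fennick and Orbis together hold 20% + 70% = 90% of Stratus, so Rohan controls Stratus.
Thornfield holds 100% of Greywick, so Rohan controls Greywick.
Rohan controls 7 companies.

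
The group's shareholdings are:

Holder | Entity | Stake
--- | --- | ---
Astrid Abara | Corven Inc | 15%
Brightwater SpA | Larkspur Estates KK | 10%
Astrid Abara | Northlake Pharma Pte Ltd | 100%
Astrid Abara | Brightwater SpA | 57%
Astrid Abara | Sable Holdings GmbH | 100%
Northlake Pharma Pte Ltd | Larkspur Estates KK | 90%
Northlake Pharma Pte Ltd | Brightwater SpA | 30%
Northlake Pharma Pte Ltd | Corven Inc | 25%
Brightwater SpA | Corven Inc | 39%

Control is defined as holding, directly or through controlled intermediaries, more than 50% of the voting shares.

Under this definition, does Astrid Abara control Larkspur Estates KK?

Yes

Astrid holds 100% of Northlake, so Astrid controls Northlake.
Astrid and Northlake together hold 57% + 30% = 87% of Brightwater, so Astrid controls Brightwater.
Brightwater and Northlake together hold 10% + 90% = 100% of Larkspur, so Astrid controls Larkspur.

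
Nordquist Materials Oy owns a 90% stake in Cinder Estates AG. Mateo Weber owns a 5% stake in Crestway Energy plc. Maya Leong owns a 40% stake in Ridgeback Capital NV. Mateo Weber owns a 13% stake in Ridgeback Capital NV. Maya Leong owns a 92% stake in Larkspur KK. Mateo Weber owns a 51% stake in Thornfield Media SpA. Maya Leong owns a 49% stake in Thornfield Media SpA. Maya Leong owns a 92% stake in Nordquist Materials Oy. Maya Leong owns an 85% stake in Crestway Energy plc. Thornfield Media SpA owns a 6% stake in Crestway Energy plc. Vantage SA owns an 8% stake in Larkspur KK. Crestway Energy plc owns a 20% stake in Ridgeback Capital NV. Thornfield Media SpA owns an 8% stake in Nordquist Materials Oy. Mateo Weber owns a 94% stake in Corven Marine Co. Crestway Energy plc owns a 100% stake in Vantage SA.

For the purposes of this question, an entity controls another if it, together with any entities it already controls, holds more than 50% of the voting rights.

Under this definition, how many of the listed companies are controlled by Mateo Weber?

Mateo holds 51% of Thornfield, so Mateo controls Thornfield.
Mateo holds 94% of Corven, so Mateo controls Corven.
No other company's threshold is met.
Mateo controls 2 companies.

2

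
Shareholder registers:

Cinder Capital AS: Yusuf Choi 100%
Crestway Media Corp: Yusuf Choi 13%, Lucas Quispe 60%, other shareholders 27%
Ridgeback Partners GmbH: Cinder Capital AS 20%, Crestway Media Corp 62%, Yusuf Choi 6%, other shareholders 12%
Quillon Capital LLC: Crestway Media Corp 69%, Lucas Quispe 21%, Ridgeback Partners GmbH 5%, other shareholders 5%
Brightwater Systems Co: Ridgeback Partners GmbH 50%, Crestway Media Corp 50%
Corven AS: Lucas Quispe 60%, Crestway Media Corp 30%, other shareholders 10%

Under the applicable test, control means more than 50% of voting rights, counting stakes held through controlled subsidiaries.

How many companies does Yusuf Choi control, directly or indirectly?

Yusuf holds 100% of Cinder, so Yusuf controls Cinder.
No other company's threshold is met.
Yusuf controls 1 company.

1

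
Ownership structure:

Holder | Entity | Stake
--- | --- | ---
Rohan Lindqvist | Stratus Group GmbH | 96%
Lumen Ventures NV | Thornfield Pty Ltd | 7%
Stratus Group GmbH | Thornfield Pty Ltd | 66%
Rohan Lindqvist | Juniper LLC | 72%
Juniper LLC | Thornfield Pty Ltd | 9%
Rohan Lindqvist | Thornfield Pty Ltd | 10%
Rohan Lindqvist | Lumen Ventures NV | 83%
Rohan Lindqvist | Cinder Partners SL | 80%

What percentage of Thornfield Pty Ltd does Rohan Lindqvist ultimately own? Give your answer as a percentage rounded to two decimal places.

Rohan reaches Thornfield along 4 paths.
Direct stake: 10% = 10%.
Via Stratus: 96% × 66% = 63.36%.
Via Lumen: 83% × 7% = 5.81%.
Via Juniper: 72% × 9% = 6.48%.
Total: 10% + 63.36% + 5.81% + 6.48% = 85.65%.

85.65%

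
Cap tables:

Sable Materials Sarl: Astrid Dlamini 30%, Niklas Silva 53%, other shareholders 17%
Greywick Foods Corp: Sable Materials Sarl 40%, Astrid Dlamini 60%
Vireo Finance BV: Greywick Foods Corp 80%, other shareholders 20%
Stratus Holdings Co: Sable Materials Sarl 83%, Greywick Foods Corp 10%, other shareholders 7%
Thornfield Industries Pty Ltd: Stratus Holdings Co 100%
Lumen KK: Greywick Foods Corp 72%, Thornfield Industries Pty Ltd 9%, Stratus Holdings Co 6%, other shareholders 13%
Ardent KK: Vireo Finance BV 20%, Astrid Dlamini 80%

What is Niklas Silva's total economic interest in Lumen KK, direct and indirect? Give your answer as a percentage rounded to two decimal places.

Niklas reaches Lumen along 5 paths.
Via Sable → Greywick: 53% × 40% × 72% = 15.264%.
Via Sable → Stratus → Thornfield: 53% × 83% × 100% × 9% = 3.9591%.
Via Sable → Greywick → Stratus → Thornfield: 53% × 40% × 10% × 100% × 9% = 0.1908%.
Via Sable → Stratus: 53% × 83% × 6% = 2.6394%.
Via Sable → Greywick → Stratus: 53% × 40% × 10% × 6% = 0.1272%.
Total: 15.264% + 3.9591% + 0.1908% + 2.6394% + 0.1272% = 22.1805%.
Rounded: 22.18%.

22.18%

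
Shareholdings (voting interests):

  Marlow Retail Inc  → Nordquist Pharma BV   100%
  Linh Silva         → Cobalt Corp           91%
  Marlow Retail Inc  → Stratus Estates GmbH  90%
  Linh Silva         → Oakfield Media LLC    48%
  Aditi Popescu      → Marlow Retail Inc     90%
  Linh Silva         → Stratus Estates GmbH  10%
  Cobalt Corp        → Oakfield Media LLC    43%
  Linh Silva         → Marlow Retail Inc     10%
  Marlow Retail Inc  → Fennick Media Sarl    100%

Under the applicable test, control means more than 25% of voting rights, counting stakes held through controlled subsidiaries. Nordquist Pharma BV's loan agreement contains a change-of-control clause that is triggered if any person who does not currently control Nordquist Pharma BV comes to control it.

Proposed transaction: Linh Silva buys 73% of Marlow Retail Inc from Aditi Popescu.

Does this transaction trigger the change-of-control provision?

Yes

The purchase adds only to Linh's holdings (Aditi's stake shrinks), so Linh is the only person who could newly come to control Nordquist.
Linh holds 91% of Cobalt, so Linh controls Cobalt.
Cobalt and Linh together hold 43% + 48% = 91% of Oakfield, so Linh controls Oakfield.
Neither Linh nor any entity Linh controls holds any voting interest in Nordquist.
So before the transaction, Linh does not control Nordquist.
After the purchase, Linh's direct stake in Marlow rises to 10% + 73% = 83%, and Aditi's stake falls to 17%.
Linh holds 83% of Marlow, so Linh controls Marlow.
Marlow holds 100% of Nordquist, so Linh controls Nordquist.
Linh did not control Nordquist before and does after, so the clause is triggered.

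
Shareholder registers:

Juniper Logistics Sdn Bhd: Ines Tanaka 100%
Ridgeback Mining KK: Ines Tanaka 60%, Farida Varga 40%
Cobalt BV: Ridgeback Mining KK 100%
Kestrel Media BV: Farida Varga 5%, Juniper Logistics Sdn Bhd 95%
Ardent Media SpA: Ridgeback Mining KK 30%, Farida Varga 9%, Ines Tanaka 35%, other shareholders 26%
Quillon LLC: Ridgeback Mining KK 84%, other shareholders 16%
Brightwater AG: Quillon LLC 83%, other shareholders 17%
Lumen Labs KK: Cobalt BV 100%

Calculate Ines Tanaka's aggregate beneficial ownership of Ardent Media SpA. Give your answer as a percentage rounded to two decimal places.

Ines reaches Ardent along 2 paths.
Via Ridgeback: 60% × 30% = 18%.
Direct stake: 35% = 35%.
Total: 18% + 35% = 53%.
Rounded: 53.00%.

53.00%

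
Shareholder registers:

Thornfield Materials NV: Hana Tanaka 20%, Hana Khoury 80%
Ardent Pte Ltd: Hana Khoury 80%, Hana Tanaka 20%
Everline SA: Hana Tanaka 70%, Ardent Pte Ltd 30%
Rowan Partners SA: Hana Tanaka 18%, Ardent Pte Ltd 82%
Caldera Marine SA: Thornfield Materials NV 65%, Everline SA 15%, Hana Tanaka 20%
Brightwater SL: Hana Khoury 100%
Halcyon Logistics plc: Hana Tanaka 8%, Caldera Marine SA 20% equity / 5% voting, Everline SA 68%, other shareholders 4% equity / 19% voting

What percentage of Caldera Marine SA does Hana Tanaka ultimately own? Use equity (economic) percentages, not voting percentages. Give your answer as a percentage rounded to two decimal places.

Hana Tanaka reaches Caldera along 4 paths.
Via Thornfield: 20% × 65% = 13%.
Via Everline: 70% × 15% = 10.5%.
Via Ardent → Everline: 20% × 30% × 15% = 0.9%.
Direct stake: 20% = 20%.
Total: 13% + 10.5% + 0.9% + 20% = 44.4%.
Rounded: 44.40%.

44.40%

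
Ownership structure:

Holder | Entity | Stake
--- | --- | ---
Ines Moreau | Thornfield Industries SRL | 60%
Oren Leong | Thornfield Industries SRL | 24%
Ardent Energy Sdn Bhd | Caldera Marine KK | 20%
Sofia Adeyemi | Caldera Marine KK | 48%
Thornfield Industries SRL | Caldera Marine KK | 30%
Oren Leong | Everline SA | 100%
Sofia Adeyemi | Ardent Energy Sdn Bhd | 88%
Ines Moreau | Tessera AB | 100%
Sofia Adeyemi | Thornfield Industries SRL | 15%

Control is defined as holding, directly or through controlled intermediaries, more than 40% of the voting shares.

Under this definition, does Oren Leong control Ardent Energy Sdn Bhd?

Oren holds 100% of Everline, so Oren controls Everline.
Neither Oren nor any entity Oren controls holds any voting interest in Ardent.
So Oren does not control Ardent.

No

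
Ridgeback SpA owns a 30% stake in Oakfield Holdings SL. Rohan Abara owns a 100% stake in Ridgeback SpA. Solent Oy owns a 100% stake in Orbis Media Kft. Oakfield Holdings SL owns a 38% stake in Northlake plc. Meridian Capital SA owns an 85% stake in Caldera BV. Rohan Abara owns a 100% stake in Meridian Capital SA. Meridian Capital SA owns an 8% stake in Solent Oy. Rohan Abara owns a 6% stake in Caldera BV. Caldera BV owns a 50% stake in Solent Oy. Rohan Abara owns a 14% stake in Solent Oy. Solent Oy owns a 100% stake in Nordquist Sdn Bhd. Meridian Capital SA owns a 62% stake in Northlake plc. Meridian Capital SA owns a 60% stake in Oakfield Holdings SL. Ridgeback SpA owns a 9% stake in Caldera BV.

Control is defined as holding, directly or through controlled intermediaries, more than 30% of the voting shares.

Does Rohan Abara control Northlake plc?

Rohan holds 100% of Ridgeback, so Rohan controls Ridgeback.
Rohan holds 100% of Meridian, so Rohan controls Meridian.
Ridgeback and Meridian together hold 30% + 60% = 90% of Oakfield, so Rohan controls Oakfield.
Oakfield and Meridian together hold 38% + 62% = 100% of Northlake, so Rohan controls Northlake.

Yes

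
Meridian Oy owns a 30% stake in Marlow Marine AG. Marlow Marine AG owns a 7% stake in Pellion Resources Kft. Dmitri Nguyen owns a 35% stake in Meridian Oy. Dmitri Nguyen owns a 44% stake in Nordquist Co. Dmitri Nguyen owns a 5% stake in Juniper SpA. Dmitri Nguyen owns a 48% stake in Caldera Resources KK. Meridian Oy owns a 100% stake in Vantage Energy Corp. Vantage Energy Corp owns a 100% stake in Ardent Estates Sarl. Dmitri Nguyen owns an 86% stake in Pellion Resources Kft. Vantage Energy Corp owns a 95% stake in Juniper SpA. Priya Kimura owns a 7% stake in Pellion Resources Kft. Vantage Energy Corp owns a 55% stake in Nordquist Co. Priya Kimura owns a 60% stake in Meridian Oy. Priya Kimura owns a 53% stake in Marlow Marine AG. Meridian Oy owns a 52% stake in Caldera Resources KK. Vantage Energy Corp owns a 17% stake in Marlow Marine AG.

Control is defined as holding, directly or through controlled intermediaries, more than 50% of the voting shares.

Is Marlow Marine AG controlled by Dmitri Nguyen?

No

Dmitri holds 86% of Pellion, so Dmitri controls Pellion.
Neither Dmitri nor any entity Dmitri controls holds any voting interest in Marlow.
So Dmitri does not control Marlow.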